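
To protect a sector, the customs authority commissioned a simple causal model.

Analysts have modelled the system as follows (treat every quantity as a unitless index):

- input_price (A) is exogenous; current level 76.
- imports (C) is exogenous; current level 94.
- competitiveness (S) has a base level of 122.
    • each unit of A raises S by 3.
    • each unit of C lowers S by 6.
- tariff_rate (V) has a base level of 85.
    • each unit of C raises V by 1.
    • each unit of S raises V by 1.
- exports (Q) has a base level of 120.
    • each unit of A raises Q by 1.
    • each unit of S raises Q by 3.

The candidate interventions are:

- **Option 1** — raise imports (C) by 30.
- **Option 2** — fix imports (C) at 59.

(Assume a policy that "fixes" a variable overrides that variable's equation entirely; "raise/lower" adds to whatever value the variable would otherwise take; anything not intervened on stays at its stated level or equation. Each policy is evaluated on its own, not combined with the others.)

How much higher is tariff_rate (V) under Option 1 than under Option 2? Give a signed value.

Option 1 (C + 30):
  A = 76
  C = 94 + 30 = 124
  S = 122 + 3·76 − 6·124 = -394
  V = 85 + 124 + (-394) = -185
Option 2 (C := 59):
  A = 76
  C = 59
  S = 122 + 3·76 − 6·59 = -4
  V = 85 + 59 + (-4) = 140
V: -185 − 140 = -325

-325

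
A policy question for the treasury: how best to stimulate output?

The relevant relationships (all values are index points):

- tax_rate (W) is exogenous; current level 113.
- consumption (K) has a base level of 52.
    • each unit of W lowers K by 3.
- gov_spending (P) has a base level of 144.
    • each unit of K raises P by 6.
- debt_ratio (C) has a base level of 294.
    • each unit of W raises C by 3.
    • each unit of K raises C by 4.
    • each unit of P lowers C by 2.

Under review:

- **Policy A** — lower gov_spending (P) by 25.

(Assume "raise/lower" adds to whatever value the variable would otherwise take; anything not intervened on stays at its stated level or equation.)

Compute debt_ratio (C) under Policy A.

Policy A (P − 25):
  W = 113
  K = 52 − 3·113 = -287
  P = 144 + 6·(-287) (−25 from intervention) = -1603
  C = 294 + 3·113 + 4·(-287) − 2·(-1603) = 2691

2691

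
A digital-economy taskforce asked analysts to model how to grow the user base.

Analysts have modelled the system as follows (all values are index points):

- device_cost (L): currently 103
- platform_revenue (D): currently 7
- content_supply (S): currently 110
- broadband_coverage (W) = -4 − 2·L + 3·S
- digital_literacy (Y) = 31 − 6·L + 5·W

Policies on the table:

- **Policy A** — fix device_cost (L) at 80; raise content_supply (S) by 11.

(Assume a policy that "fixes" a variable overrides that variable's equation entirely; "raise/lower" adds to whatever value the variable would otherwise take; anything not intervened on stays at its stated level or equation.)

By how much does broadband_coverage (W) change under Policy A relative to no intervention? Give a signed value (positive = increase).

79

Baseline:
  L = 103
  S = 110
  W = -4 − 2·103 + 3·110 = 120
Policy A (L := 80, S + 11):
  L = 80
  S = 110 + 11 = 121
  W = -4 − 2·80 + 3·121 = 199
Change in W: 199 − 120 = 79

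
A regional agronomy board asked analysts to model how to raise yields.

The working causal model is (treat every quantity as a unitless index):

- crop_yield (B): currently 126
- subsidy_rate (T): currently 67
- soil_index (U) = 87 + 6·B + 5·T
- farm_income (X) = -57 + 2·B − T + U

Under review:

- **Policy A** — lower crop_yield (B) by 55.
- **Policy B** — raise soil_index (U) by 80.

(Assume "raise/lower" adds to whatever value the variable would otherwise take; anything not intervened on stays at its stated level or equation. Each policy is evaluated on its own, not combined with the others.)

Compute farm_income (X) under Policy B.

Policy B (U + 80):
  B = 126
  T = 67
  U = 87 + 6·126 + 5·67 (+80 from intervention) = 1258
  X = -57 + 2·126 − 67 + 1258 = 1386

1386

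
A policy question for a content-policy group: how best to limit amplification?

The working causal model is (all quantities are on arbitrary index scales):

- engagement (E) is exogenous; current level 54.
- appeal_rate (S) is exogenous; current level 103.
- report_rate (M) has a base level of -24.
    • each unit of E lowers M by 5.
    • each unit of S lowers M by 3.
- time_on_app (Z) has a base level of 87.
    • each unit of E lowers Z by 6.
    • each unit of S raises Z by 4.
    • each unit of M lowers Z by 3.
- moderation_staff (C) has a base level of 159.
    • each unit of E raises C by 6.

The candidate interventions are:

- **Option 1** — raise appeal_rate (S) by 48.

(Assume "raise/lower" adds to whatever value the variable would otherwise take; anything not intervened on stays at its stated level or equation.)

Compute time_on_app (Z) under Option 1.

Option 1 (S + 48):
  E = 54
  S = 103 + 48 = 151
  M = -24 − 5·54 − 3·151 = -747
  Z = 87 − 6·54 + 4·151 − 3·(-747) = 2608

2608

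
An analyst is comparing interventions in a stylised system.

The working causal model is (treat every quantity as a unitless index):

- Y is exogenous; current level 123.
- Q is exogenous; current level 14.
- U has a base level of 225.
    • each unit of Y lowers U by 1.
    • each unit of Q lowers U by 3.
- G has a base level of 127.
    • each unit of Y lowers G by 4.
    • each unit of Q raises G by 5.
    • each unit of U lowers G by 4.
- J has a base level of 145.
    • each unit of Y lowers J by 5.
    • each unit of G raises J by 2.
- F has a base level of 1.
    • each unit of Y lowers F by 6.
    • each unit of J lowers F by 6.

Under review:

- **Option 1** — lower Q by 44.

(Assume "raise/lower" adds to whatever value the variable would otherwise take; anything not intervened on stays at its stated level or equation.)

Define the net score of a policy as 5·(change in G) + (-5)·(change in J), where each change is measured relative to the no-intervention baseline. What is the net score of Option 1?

3740

Baseline:
  Y = 123
  Q = 14
  U = 225 − 123 − 3·14 = 60
  G = 127 − 4·123 + 5·14 − 4·60 = -535
  J = 145 − 5·123 + 2·(-535) = -1540
Option 1 (Q − 44):
  Y = 123
  Q = 14 − 44 = -30
  U = 225 − 123 − 3·(-30) = 192
  G = 127 − 4·123 + 5·(-30) − 4·192 = -1283
  J = 145 − 5·123 + 2·(-1283) = -3036
ΔG = -1283 − (-535) = -748; ΔJ = -3036 − (-1540) = -1496
Score = 5·(-748) + (-5)·(-1496) = 3740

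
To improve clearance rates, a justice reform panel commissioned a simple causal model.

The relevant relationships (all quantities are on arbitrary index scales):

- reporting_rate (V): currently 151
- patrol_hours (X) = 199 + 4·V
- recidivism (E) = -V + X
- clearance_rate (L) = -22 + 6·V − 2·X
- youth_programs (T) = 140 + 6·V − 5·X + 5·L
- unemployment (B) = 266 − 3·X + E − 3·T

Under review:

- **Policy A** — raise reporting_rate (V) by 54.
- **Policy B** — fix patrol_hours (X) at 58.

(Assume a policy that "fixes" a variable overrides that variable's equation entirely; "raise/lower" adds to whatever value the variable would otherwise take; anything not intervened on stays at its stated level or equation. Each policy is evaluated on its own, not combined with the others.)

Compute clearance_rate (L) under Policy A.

-830

Policy A (V + 54):
  V = 151 + 54 = 205
  X = 199 + 4·205 = 1019
  L = -22 + 6·205 − 2·1019 = -830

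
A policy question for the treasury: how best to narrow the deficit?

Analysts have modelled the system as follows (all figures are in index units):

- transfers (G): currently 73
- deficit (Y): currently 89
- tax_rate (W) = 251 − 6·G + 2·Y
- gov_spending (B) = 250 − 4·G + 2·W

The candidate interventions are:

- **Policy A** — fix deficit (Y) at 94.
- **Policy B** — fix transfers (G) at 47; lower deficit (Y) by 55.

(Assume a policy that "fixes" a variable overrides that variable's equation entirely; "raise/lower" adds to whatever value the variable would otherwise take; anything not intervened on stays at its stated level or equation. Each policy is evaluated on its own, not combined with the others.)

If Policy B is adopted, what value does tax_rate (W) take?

37

Policy B (G := 47, Y − 55):
  G = 47
  Y = 89 − 55 = 34
  W = 251 − 6·47 + 2·34 = 37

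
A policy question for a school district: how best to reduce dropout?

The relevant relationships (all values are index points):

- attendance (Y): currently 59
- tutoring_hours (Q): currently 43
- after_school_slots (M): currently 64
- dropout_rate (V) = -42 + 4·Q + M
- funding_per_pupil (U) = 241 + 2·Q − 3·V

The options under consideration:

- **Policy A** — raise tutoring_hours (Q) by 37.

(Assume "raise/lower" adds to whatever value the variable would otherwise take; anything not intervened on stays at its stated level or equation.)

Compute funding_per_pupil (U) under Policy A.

-625

Policy A (Q + 37):
  Q = 43 + 37 = 80
  M = 64
  V = -42 + 4·80 + 64 = 342
  U = 241 + 2·80 − 3·342 = -625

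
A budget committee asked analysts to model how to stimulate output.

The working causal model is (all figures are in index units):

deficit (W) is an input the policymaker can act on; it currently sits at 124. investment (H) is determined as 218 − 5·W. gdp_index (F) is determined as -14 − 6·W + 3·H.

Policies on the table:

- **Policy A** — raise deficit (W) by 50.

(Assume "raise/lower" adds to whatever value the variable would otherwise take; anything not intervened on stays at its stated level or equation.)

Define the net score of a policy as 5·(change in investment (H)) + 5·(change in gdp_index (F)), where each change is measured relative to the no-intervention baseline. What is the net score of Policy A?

-6500

Baseline:
  W = 124
  H = 218 − 5·124 = -402
  F = -14 − 6·124 + 3·(-402) = -1964
Policy A (W + 50):
  W = 124 + 50 = 174
  H = 218 − 5·174 = -652
  F = -14 − 6·174 + 3·(-652) = -3014
ΔH = -652 − (-402) = -250; ΔF = -3014 − (-1964) = -1050
Score = 5·(-250) + 5·(-1050) = -6500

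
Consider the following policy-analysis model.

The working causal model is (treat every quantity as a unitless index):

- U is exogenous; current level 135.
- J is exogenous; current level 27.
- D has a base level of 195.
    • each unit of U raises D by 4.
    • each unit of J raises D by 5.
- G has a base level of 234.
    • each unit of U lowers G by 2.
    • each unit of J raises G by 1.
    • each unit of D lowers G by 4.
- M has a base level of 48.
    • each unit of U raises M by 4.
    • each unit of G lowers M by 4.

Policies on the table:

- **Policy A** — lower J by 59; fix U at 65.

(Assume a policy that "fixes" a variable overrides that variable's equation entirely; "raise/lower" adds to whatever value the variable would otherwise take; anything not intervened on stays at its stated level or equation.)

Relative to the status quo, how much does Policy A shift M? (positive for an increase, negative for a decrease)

Baseline:
  U = 135
  J = 27
  D = 195 + 4·135 + 5·27 = 870
  G = 234 − 2·135 + 27 − 4·870 = -3489
  M = 48 + 4·135 − 4·(-3489) = 14544
Policy A (J − 59, U := 65):
  U = 65
  J = 27 − 59 = -32
  D = 195 + 4·65 + 5·(-32) = 295
  G = 234 − 2·65 + (-32) − 4·295 = -1108
  M = 48 + 4·65 − 4·(-1108) = 4740
Change in M: 4740 − 14544 = -9804

-9804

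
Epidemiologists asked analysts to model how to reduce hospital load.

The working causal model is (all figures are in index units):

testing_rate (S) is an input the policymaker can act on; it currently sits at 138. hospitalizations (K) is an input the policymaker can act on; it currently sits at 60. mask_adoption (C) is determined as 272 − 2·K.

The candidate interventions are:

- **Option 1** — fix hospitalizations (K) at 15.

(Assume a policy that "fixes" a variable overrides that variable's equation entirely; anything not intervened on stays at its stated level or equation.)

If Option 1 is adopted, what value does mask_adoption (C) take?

Option 1 (K := 15):
  K = 15
  C = 272 − 2·15 = 242

242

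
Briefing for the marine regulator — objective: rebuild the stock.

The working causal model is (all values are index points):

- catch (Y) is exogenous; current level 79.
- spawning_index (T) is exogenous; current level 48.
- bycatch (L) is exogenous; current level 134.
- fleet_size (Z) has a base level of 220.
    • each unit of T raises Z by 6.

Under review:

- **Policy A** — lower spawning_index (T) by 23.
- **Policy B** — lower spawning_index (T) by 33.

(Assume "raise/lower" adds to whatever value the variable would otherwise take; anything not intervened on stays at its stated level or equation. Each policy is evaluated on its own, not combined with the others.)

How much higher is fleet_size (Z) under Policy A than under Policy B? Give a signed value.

60

Policy A (T − 23):
  T = 48 − 23 = 25
  Z = 220 + 6·25 = 370
Policy B (T − 33):
  T = 48 − 33 = 15
  Z = 220 + 6·15 = 310
Z: 370 − 310 = 60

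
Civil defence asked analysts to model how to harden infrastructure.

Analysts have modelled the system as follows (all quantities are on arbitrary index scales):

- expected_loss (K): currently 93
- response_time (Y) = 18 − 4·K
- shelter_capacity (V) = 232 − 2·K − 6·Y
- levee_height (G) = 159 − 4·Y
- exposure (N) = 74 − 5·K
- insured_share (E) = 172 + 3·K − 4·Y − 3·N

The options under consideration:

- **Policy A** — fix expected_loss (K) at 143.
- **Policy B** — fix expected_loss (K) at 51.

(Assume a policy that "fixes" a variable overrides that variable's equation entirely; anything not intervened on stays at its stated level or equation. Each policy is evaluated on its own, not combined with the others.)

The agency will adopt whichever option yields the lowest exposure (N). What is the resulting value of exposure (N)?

-641

Policy A (K := 143):
  K = 143
  N = 74 − 5·143 = -641
Policy B (K := 51):
  K = 51
  N = 74 − 5·51 = -181
Comparing — Policy A: N=-641, Policy B: N=-181. Lowest is -641 (Policy A).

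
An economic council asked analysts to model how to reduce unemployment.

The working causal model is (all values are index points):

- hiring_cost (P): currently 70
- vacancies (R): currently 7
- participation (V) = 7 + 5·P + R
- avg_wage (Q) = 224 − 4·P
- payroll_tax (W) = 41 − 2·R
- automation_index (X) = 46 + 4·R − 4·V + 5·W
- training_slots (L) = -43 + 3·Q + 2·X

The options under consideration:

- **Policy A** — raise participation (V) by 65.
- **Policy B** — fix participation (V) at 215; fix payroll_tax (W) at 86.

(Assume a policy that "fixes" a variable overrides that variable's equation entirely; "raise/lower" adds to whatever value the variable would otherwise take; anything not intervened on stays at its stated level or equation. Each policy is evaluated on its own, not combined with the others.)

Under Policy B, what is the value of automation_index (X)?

-356

Policy B (V := 215, W := 86):
  P = 70
  R = 7
  V = 215
  W = 86
  X = 46 + 4·7 − 4·215 + 5·86 = -356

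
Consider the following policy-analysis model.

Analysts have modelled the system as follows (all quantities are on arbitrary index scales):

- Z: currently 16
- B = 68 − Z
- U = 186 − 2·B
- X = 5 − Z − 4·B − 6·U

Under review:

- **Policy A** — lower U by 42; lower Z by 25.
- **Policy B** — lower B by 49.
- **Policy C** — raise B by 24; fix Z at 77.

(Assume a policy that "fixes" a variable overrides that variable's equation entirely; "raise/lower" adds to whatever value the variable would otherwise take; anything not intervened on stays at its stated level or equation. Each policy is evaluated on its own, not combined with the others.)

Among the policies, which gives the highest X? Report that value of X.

Policy A (U − 42, Z − 25):
  Z = 16 − 25 = -9
  B = 68 − (-9) = 77
  U = 186 − 2·77 (−42 from intervention) = -10
  X = 5 − (-9) − 4·77 − 6·(-10) = -234
Policy B (B − 49):
  Z = 16
  B = 68 − 16 (−49 from intervention) = 3
  U = 186 − 2·3 = 180
  X = 5 − 16 − 4·3 − 6·180 = -1103
Policy C (B + 24, Z := 77):
  Z = 77
  B = 68 − 77 (+24 from intervention) = 15
  U = 186 − 2·15 = 156
  X = 5 − 77 − 4·15 − 6·156 = -1068
Comparing — Policy A: X=-234, Policy B: X=-1103, Policy C: X=-1068. Highest is -234 (Policy A).

-234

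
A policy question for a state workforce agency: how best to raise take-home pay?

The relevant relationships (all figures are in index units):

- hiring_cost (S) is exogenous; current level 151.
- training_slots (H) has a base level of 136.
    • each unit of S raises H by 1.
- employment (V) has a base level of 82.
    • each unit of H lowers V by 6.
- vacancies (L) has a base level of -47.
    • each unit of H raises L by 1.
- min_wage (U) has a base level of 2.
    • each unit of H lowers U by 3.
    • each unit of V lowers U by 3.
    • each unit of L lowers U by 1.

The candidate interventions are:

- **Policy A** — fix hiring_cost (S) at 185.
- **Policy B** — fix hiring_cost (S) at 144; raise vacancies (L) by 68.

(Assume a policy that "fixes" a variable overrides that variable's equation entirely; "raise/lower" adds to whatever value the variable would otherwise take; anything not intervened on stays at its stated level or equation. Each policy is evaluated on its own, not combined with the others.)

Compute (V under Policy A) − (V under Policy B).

Policy A (S := 185):
  S = 185
  H = 136 + 185 = 321
  V = 82 − 6·321 = -1844
Policy B (S := 144, L + 68):
  S = 144
  H = 136 + 144 = 280
  V = 82 − 6·280 = -1598
V: -1844 − (-1598) = -246

-246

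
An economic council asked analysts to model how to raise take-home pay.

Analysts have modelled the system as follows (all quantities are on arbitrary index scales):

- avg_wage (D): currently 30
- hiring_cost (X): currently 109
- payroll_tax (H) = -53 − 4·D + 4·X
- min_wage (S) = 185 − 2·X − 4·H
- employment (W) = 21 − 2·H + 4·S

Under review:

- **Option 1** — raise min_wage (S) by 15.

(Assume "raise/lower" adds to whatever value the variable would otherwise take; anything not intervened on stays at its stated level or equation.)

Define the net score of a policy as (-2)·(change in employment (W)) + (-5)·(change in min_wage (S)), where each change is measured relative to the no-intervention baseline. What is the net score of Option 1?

Baseline:
  D = 30
  X = 109
  H = -53 − 4·30 + 4·109 = 263
  S = 185 − 2·109 − 4·263 = -1085
  W = 21 − 2·263 + 4·(-1085) = -4845
Option 1 (S + 15):
  D = 30
  X = 109
  H = -53 − 4·30 + 4·109 = 263
  S = 185 − 2·109 − 4·263 (+15 from intervention) = -1070
  W = 21 − 2·263 + 4·(-1070) = -4785
ΔW = -4785 − (-4845) = 60; ΔS = -1070 − (-1085) = 15
Score = (-2)·60 + (-5)·15 = -195

-195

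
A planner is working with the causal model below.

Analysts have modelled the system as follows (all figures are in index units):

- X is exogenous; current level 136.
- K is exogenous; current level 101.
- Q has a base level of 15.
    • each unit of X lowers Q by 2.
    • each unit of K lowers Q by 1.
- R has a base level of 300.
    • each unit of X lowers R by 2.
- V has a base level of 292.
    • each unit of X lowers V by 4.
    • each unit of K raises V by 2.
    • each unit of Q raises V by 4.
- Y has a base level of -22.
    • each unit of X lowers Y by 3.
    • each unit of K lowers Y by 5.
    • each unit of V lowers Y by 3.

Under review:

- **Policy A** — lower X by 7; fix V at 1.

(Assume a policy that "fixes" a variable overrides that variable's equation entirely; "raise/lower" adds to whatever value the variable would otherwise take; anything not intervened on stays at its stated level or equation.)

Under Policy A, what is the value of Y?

-917

Policy A (X − 7, V := 1):
  X = 136 − 7 = 129
  K = 101
  Q = 15 − 2·129 − 101 = -344
  V = 1
  Y = -22 − 3·129 − 5·101 − 3·1 = -917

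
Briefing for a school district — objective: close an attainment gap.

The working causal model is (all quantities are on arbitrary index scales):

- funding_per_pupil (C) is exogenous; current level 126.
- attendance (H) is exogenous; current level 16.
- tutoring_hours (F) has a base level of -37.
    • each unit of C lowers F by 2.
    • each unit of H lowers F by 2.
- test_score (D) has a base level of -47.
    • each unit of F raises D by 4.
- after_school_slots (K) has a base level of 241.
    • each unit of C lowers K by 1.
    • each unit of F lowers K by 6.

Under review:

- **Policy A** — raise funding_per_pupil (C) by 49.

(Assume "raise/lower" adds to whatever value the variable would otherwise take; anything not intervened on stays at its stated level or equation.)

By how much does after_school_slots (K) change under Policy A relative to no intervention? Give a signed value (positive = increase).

539

Baseline:
  C = 126
  H = 16
  F = -37 − 2·126 − 2·16 = -321
  K = 241 − 126 − 6·(-321) = 2041
Policy A (C + 49):
  C = 126 + 49 = 175
  H = 16
  F = -37 − 2·175 − 2·16 = -419
  K = 241 − 175 − 6·(-419) = 2580
Change in K: 2580 − 2041 = 539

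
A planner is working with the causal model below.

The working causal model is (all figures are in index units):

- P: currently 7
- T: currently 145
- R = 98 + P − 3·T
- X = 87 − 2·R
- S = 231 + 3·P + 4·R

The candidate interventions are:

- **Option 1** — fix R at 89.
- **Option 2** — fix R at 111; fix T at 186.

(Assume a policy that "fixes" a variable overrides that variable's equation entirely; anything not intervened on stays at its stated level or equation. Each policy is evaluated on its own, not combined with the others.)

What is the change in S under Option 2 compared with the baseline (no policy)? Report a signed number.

1764

Baseline:
  P = 7
  T = 145
  R = 98 + 7 − 3·145 = -330
  S = 231 + 3·7 + 4·(-330) = -1068
Option 2 (R := 111, T := 186):
  P = 7
  T = 186
  R = 111
  S = 231 + 3·7 + 4·111 = 696
Change in S: 696 − (-1068) = 1764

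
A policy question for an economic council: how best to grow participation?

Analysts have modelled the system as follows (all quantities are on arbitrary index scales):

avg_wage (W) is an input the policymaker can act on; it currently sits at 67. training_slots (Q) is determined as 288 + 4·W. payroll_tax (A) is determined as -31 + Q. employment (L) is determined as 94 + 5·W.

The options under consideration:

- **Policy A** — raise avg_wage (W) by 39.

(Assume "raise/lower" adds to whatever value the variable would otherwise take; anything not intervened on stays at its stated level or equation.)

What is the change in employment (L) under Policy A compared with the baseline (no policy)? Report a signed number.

Baseline:
  W = 67
  L = 94 + 5·67 = 429
Policy A (W + 39):
  W = 67 + 39 = 106
  L = 94 + 5·106 = 624
Change in L: 624 − 429 = 195

195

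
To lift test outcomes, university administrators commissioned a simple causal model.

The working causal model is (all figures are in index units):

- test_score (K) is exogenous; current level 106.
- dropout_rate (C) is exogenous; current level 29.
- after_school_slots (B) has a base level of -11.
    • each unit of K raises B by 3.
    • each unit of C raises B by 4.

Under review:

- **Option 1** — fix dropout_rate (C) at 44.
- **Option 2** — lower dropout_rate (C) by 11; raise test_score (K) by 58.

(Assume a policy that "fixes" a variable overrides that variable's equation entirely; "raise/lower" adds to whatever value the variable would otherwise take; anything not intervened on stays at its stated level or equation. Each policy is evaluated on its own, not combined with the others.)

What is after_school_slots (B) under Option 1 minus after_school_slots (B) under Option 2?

-70

Option 1 (C := 44):
  K = 106
  C = 44
  B = -11 + 3·106 + 4·44 = 483
Option 2 (C − 11, K + 58):
  K = 106 + 58 = 164
  C = 29 − 11 = 18
  B = -11 + 3·164 + 4·18 = 553
B: 483 − 553 = -70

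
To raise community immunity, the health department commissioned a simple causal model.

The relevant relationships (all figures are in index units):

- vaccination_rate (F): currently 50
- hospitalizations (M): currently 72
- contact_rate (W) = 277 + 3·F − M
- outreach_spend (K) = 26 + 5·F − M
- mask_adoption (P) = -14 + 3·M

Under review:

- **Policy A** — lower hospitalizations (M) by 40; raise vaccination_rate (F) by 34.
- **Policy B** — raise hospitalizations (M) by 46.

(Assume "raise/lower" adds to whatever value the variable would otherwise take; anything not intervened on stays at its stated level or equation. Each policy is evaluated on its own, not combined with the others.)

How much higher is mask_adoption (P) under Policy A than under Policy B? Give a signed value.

Policy A (M − 40, F + 34):
  M = 72 − 40 = 32
  P = -14 + 3·32 = 82
Policy B (M + 46):
  M = 72 + 46 = 118
  P = -14 + 3·118 = 340
P: 82 − 340 = -258

-258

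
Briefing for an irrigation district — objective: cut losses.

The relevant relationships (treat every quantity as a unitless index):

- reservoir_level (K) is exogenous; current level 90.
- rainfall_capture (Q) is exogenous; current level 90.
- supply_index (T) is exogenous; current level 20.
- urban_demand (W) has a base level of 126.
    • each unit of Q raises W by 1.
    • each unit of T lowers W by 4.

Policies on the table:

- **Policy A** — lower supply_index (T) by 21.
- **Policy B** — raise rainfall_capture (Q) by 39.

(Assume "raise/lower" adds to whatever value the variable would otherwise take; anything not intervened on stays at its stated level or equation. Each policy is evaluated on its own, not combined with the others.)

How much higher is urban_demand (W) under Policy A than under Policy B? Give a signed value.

Policy A (T − 21):
  Q = 90
  T = 20 − 21 = -1
  W = 126 + 90 − 4·(-1) = 220
Policy B (Q + 39):
  Q = 90 + 39 = 129
  T = 20
  W = 126 + 129 − 4·20 = 175
W: 220 − 175 = 45

45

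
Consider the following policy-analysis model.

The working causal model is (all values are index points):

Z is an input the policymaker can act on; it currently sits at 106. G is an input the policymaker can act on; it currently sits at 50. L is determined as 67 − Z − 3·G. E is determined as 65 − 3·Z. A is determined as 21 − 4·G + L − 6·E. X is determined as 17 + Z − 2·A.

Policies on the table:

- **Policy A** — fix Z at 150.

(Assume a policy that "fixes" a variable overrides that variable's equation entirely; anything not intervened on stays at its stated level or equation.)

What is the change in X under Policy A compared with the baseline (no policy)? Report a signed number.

-1452

Baseline:
  Z = 106
  G = 50
  L = 67 − 106 − 3·50 = -189
  E = 65 − 3·106 = -253
  A = 21 − 4·50 + (-189) − 6·(-253) = 1150
  X = 17 + 106 − 2·1150 = -2177
Policy A (Z := 150):
  Z = 150
  G = 50
  L = 67 − 150 − 3·50 = -233
  E = 65 − 3·150 = -385
  A = 21 − 4·50 + (-233) − 6·(-385) = 1898
  X = 17 + 150 − 2·1898 = -3629
Change in X: -3629 − (-2177) = -1452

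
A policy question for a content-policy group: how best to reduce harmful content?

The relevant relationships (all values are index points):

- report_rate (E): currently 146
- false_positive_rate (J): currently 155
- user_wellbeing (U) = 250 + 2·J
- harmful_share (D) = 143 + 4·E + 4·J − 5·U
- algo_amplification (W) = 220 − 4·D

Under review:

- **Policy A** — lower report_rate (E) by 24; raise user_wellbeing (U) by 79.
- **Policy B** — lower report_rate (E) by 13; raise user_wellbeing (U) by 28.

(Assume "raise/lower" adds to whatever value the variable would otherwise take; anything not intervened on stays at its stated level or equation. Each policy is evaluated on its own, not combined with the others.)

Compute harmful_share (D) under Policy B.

-1645

Policy B (E − 13, U + 28):
  E = 146 − 13 = 133
  J = 155
  U = 250 + 2·155 (+28 from intervention) = 588
  D = 143 + 4·133 + 4·155 − 5·588 = -1645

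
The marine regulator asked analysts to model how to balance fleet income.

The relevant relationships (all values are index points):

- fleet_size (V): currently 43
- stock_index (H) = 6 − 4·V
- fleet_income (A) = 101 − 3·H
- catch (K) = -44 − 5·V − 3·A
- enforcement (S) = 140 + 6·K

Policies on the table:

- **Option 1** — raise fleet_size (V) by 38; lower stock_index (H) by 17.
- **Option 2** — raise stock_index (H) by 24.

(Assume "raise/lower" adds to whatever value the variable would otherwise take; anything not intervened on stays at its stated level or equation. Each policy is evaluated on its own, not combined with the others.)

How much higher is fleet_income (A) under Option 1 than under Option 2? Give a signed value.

Option 1 (V + 38, H − 17):
  V = 43 + 38 = 81
  H = 6 − 4·81 (−17 from intervention) = -335
  A = 101 − 3·(-335) = 1106
Option 2 (H + 24):
  V = 43
  H = 6 − 4·43 (+24 from intervention) = -142
  A = 101 − 3·(-142) = 527
A: 1106 − 527 = 579

579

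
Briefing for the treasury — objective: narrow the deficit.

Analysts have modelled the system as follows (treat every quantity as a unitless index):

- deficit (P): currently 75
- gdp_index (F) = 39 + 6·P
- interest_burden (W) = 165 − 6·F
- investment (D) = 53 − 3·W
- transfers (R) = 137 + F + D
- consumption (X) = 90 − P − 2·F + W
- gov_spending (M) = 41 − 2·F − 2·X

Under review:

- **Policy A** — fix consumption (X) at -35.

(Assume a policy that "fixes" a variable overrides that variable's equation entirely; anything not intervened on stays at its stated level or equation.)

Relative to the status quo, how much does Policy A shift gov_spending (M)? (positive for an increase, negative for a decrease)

-7394

Baseline:
  P = 75
  F = 39 + 6·75 = 489
  W = 165 − 6·489 = -2769
  X = 90 − 75 − 2·489 + (-2769) = -3732
  M = 41 − 2·489 − 2·(-3732) = 6527
Policy A (X := -35):
  P = 75
  F = 39 + 6·75 = 489
  W = 165 − 6·489 = -2769
  X = -35
  M = 41 − 2·489 − 2·(-35) = -867
Change in M: -867 − 6527 = -7394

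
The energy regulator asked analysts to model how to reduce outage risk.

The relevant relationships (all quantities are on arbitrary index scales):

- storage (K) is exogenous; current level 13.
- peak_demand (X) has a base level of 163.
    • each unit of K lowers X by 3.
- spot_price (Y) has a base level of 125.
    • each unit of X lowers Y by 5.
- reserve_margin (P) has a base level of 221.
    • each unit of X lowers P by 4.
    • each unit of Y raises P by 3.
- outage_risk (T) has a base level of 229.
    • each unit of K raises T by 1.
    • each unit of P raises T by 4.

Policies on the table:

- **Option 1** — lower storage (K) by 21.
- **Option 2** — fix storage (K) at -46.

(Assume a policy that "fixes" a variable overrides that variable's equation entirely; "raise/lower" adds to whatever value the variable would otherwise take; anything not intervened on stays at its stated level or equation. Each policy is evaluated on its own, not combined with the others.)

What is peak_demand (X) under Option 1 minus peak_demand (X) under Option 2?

-114

Option 1 (K − 21):
  K = 13 − 21 = -8
  X = 163 − 3·(-8) = 187
Option 2 (K := -46):
  K = -46
  X = 163 − 3·(-46) = 301
X: 187 − 301 = -114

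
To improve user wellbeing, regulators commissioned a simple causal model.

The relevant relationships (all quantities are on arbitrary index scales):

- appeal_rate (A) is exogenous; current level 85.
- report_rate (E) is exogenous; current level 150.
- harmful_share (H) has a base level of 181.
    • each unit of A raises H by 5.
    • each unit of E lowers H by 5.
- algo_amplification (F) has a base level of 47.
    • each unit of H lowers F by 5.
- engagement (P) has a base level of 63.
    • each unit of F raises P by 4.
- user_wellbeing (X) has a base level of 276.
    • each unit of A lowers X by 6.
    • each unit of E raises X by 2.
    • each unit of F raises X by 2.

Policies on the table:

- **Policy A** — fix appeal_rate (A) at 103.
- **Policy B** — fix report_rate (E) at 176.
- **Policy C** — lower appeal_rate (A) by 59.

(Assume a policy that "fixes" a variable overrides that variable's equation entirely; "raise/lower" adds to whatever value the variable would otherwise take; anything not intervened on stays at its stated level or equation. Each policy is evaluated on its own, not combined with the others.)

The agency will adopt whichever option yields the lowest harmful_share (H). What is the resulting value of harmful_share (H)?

Policy A (A := 103):
  A = 103
  E = 150
  H = 181 + 5·103 − 5·150 = -54
Policy B (E := 176):
  A = 85
  E = 176
  H = 181 + 5·85 − 5·176 = -274
Policy C (A − 59):
  A = 85 − 59 = 26
  E = 150
  H = 181 + 5·26 − 5·150 = -439
Comparing — Policy A: H=-54, Policy B: H=-274, Policy C: H=-439. Lowest is -439 (Policy C).

-439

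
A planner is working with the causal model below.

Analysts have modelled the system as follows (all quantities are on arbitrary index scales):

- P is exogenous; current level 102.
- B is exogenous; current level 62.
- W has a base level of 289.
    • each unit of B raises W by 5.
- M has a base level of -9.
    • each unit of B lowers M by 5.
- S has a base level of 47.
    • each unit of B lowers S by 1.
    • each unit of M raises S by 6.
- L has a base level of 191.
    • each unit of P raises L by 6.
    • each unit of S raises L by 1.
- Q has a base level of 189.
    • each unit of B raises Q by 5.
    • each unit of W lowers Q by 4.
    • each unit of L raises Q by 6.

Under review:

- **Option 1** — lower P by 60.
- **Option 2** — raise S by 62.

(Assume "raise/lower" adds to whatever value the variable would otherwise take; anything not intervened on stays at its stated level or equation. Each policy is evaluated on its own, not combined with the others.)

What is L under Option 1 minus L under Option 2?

-422

Option 1 (P − 60):
  P = 102 − 60 = 42
  B = 62
  M = -9 − 5·62 = -319
  S = 47 − 62 + 6·(-319) = -1929
  L = 191 + 6·42 + (-1929) = -1486
Option 2 (S + 62):
  P = 102
  B = 62
  M = -9 − 5·62 = -319
  S = 47 − 62 + 6·(-319) (+62 from intervention) = -1867
  L = 191 + 6·102 + (-1867) = -1064
L: -1486 − (-1064) = -422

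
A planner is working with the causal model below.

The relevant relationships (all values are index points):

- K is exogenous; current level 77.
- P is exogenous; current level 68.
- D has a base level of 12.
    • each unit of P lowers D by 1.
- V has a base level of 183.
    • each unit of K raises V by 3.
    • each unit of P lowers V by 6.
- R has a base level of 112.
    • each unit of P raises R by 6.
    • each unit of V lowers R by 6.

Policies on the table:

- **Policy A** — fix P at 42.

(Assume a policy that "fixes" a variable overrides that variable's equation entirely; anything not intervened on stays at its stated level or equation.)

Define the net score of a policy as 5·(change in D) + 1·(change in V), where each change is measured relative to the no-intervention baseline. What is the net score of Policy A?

286

Baseline:
  K = 77
  P = 68
  D = 12 − 68 = -56
  V = 183 + 3·77 − 6·68 = 6
Policy A (P := 42):
  K = 77
  P = 42
  D = 12 − 42 = -30
  V = 183 + 3·77 − 6·42 = 162
ΔD = -30 − (-56) = 26; ΔV = 162 − 6 = 156
Score = 5·26 + 1·156 = 286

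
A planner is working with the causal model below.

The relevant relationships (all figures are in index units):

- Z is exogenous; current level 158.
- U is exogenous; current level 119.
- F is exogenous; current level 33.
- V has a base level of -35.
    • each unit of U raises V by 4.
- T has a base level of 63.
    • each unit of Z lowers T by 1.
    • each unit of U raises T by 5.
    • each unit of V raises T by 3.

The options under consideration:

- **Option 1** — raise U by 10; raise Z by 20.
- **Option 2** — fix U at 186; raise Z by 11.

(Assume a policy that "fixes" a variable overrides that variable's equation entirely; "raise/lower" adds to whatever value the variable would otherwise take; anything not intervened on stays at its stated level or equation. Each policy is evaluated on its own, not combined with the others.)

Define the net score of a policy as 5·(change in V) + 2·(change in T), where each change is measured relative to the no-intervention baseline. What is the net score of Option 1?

500

Baseline:
  Z = 158
  U = 119
  V = -35 + 4·119 = 441
  T = 63 − 158 + 5·119 + 3·441 = 1823
Option 1 (U + 10, Z + 20):
  Z = 158 + 20 = 178
  U = 119 + 10 = 129
  V = -35 + 4·129 = 481
  T = 63 − 178 + 5·129 + 3·481 = 1973
ΔV = 481 − 441 = 40; ΔT = 1973 − 1823 = 150
Score = 5·40 + 2·150 = 500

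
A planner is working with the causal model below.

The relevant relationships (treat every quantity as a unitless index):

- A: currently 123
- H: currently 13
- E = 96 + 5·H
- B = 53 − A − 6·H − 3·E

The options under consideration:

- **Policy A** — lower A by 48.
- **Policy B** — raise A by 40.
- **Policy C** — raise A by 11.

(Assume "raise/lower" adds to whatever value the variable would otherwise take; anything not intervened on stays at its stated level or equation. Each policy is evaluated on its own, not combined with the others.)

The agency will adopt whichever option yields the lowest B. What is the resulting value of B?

Policy A (A − 48):
  A = 123 − 48 = 75
  H = 13
  E = 96 + 5·13 = 161
  B = 53 − 75 − 6·13 − 3·161 = -583
Policy B (A + 40):
  A = 123 + 40 = 163
  H = 13
  E = 96 + 5·13 = 161
  B = 53 − 163 − 6·13 − 3·161 = -671
Policy C (A + 11):
  A = 123 + 11 = 134
  H = 13
  E = 96 + 5·13 = 161
  B = 53 − 134 − 6·13 − 3·161 = -642
Comparing — Policy A: B=-583, Policy B: B=-671, Policy C: B=-642. Lowest is -671 (Policy B).

-671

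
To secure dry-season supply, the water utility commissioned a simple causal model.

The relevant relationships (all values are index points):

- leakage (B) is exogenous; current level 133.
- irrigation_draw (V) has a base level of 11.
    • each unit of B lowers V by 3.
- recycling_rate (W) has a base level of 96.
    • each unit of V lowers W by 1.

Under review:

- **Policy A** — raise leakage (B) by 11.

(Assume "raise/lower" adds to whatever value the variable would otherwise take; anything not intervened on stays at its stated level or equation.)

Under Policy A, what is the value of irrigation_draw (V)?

Policy A (B + 11):
  B = 133 + 11 = 144
  V = 11 − 3·144 = -421

-421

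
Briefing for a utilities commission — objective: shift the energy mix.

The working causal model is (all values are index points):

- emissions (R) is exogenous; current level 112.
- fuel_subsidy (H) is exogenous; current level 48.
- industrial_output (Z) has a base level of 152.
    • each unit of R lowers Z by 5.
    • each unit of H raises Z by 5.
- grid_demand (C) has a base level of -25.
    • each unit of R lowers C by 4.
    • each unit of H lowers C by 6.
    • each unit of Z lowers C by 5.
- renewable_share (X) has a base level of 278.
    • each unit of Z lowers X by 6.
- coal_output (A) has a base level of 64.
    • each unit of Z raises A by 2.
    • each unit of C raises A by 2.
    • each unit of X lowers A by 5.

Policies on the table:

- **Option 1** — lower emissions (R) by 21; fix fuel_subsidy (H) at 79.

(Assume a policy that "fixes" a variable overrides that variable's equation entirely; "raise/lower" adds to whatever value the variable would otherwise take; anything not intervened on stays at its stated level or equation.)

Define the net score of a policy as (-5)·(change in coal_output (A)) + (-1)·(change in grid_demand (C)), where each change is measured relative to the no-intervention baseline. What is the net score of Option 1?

-26178

Baseline:
  R = 112
  H = 48
  Z = 152 − 5·112 + 5·48 = -168
  C = -25 − 4·112 − 6·48 − 5·(-168) = 79
  X = 278 − 6·(-168) = 1286
  A = 64 + 2·(-168) + 2·79 − 5·1286 = -6544
Option 1 (R − 21, H := 79):
  R = 112 − 21 = 91
  H = 79
  Z = 152 − 5·91 + 5·79 = 92
  C = -25 − 4·91 − 6·79 − 5·92 = -1323
  X = 278 − 6·92 = -274
  A = 64 + 2·92 + 2·(-1323) − 5·(-274) = -1028
ΔA = -1028 − (-6544) = 5516; ΔC = -1323 − 79 = -1402
Score = (-5)·5516 + (-1)·(-1402) = -26178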